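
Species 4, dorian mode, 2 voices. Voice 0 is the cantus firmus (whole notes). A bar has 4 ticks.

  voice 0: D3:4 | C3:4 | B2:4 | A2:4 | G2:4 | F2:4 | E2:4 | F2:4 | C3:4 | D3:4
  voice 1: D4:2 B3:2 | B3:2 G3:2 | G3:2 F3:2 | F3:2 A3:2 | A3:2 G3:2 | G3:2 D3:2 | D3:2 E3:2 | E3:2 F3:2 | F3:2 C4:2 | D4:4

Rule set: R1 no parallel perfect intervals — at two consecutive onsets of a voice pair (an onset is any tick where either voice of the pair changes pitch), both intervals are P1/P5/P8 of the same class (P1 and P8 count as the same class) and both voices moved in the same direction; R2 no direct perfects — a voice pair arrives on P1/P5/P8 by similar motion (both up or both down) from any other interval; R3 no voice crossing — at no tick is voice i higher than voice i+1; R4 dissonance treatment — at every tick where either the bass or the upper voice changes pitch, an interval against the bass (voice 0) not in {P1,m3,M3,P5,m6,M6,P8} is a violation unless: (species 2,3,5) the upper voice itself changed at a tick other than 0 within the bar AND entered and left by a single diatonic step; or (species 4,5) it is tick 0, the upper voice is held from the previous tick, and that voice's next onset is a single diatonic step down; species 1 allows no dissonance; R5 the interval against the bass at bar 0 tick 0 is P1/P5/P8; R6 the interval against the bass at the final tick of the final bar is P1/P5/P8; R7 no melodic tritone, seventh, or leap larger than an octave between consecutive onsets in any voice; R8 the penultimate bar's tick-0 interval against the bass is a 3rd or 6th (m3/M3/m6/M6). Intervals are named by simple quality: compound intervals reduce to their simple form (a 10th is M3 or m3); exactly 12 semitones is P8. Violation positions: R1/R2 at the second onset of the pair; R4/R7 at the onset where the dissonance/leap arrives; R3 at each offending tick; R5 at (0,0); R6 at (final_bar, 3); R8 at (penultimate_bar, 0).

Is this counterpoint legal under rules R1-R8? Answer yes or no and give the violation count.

bar 0: v0=D3 v1=D4 (P8)
bar 1: v0=C3 v1=B3 (M7)
bar 2: v0=B2 v1=G3 (m6)
bar 3: v0=A2 v1=F3 (m6)
bar 4: v0=G2 v1=A3 (M2)
bar 5: v0=F2 v1=G3 (M2)
bar 6: v0=E2 v1=D3 (m7)
bar 7: v0=F2 v1=E3 (M7)
bar 8: v0=C3 v1=F3 (P4)
bar 9: v0=D3 v1=D4 (P8)
  R4 @ bar1.0: C3/B3 M7 untreated
  R4 @ bar2.2: B2/F3 TT untreated
  R4 @ bar5.0: F2/G3 M2 untreated
  R4 @ bar6.0: E2/D3 m7 untreated
  R4 @ bar7.0: F2/E3 M7 untreated
  R4 @ bar8.0: C3/F3 P4 untreated
  R8 @ bar8.0: penult P4 not 3rd/6th
  R1 @ bar9.0: C3/C4 P8 -> D3/D4 P8 similar

No (8 violations)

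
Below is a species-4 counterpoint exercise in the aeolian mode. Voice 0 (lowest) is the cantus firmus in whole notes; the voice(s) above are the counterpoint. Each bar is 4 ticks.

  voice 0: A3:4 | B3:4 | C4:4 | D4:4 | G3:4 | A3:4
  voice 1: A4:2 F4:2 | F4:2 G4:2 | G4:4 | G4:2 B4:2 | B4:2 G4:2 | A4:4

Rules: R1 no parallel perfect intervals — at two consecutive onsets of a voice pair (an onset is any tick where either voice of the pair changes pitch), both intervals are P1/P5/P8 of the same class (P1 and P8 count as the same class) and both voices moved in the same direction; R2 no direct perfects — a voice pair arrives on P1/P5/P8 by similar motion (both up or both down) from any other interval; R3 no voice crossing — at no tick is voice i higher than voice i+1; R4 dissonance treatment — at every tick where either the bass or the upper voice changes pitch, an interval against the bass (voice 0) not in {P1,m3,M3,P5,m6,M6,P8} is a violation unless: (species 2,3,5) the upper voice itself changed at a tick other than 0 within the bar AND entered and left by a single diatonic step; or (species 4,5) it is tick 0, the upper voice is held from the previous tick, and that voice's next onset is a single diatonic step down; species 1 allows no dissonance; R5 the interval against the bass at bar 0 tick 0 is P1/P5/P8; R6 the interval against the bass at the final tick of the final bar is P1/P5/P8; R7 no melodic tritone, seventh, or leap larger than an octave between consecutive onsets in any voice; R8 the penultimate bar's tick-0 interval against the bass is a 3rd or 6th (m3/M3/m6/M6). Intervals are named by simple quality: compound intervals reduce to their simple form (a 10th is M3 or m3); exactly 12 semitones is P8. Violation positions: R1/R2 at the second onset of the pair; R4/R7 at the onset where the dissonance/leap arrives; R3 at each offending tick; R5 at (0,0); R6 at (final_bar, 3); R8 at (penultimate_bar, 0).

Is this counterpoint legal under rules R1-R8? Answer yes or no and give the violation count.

bar 0: v0=A3 v1=A4 (P8)
bar 1: v0=B3 v1=F4 (TT)
bar 2: v0=C4 v1=G4 (P5)
bar 3: v0=D4 v1=G4 (P4)
bar 4: v0=G3 v1=B4 (M3)
bar 5: v0=A3 v1=A4 (P8)
  R4 @ bar1.0: B3/F4 TT untreated
  R4 @ bar3.0: D4/G4 P4 untreated
  R1 @ bar5.0: G3/G4 P8 -> A3/A4 P8 similar

No (3 violations)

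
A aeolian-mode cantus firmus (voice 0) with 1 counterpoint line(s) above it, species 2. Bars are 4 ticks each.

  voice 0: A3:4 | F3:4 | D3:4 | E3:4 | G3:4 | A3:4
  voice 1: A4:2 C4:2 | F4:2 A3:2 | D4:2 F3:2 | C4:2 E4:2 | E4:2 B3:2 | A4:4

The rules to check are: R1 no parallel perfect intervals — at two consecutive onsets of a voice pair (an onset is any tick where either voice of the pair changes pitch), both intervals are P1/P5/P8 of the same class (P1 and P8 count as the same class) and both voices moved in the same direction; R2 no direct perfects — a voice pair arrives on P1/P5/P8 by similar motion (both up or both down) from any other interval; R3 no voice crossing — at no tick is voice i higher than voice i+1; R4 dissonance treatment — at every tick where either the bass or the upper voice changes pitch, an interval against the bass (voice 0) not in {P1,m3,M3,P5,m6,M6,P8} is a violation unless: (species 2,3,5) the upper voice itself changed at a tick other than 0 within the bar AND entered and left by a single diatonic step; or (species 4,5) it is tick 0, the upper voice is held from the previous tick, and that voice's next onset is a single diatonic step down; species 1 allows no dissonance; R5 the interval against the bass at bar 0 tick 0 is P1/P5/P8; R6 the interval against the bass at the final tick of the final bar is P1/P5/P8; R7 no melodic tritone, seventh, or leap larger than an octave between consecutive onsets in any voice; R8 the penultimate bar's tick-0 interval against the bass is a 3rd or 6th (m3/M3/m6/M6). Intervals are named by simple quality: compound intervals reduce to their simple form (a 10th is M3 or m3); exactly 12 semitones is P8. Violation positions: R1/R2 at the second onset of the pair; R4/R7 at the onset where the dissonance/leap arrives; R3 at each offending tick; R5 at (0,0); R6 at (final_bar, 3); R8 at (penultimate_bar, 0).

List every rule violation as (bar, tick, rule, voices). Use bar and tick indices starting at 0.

bar 0: v0=A3 v1=A4 downbeat P8
bar 1: v0=F3 v1=F4 downbeat P8
bar 2: v0=D3 v1=D4 downbeat P8
bar 3: v0=E3 v1=C4 downbeat m6
bar 4: v0=G3 v1=E4 downbeat M6
bar 5: v0=A3 v1=A4 downbeat P8
  -> R2 @ bar 5 tick 0 v(0, 1): G3/B3 M3 -> A3/A4 P8 similar
  -> R7 @ bar 5 tick 0 v(1,): B3->A4 leap 10st

(5, 0, R2, (0, 1))
(5, 0, R7, (1,))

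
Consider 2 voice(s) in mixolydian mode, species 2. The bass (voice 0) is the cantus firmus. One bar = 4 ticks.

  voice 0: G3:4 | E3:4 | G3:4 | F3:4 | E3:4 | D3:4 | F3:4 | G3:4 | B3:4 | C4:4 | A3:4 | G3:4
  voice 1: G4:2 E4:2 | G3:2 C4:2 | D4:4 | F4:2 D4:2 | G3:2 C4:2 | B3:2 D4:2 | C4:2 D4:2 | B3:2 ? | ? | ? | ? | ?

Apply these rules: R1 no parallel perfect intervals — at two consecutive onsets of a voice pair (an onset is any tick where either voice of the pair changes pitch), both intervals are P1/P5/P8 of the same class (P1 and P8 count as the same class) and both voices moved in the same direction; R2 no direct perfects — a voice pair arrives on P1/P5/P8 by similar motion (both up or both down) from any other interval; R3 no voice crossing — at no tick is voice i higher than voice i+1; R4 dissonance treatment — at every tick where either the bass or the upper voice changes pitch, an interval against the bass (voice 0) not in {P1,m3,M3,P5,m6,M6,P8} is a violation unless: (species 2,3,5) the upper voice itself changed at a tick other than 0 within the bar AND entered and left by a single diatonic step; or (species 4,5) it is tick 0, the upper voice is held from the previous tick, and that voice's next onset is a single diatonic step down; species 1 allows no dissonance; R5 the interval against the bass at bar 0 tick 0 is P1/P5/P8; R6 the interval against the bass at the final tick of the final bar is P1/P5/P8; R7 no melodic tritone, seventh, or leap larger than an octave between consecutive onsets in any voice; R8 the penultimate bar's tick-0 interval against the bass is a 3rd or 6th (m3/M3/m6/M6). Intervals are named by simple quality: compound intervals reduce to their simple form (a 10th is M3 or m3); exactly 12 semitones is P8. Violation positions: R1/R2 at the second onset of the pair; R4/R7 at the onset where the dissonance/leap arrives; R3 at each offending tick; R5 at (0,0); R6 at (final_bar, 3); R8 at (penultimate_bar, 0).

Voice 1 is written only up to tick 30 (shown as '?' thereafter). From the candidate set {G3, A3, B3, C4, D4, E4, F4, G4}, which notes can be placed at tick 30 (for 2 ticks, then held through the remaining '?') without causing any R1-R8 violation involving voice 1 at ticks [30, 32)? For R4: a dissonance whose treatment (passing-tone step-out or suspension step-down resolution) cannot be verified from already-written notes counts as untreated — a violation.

{B3, D4, E4, G3, G4}

G3: legal
A3: violates R4
B3: legal
C4: violates R4
D4: legal
E4: legal
F4: violates R4,R7
G4: legal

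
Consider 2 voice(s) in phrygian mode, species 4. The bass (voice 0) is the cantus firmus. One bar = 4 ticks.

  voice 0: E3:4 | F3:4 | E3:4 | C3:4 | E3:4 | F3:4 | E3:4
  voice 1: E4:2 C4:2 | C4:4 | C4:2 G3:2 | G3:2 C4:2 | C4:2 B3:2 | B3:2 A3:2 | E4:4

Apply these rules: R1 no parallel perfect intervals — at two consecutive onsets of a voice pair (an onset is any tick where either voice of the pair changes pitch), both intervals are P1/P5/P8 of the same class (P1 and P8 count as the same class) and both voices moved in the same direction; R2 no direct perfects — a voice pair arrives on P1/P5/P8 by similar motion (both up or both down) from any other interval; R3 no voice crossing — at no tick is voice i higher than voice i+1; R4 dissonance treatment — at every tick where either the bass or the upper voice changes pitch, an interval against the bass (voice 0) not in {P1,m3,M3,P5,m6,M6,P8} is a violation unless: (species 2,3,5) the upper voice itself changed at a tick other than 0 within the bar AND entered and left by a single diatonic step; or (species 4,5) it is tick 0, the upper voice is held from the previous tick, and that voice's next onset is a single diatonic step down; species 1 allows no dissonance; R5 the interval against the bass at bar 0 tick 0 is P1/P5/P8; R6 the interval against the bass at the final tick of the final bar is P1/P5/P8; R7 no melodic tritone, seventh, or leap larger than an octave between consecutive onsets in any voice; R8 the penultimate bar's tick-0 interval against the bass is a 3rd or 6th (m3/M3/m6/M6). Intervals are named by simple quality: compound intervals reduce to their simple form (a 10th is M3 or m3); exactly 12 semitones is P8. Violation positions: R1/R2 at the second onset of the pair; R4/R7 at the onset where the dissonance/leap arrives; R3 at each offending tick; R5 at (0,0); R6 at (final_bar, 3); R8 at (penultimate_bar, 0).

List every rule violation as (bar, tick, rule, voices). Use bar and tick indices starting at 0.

(5, 0, R8, (0, 1))

bar 0: v0=E3 v1=E4 downbeat P8
bar 1: v0=F3 v1=C4 downbeat P5
bar 2: v0=E3 v1=C4 downbeat m6
bar 3: v0=C3 v1=G3 downbeat P5
bar 4: v0=E3 v1=C4 downbeat m6
bar 5: v0=F3 v1=B3 downbeat TT
bar 6: v0=E3 v1=E4 downbeat P8
  -> R8 @ bar 5 tick 0 v(0, 1): penult TT not 3rd/6th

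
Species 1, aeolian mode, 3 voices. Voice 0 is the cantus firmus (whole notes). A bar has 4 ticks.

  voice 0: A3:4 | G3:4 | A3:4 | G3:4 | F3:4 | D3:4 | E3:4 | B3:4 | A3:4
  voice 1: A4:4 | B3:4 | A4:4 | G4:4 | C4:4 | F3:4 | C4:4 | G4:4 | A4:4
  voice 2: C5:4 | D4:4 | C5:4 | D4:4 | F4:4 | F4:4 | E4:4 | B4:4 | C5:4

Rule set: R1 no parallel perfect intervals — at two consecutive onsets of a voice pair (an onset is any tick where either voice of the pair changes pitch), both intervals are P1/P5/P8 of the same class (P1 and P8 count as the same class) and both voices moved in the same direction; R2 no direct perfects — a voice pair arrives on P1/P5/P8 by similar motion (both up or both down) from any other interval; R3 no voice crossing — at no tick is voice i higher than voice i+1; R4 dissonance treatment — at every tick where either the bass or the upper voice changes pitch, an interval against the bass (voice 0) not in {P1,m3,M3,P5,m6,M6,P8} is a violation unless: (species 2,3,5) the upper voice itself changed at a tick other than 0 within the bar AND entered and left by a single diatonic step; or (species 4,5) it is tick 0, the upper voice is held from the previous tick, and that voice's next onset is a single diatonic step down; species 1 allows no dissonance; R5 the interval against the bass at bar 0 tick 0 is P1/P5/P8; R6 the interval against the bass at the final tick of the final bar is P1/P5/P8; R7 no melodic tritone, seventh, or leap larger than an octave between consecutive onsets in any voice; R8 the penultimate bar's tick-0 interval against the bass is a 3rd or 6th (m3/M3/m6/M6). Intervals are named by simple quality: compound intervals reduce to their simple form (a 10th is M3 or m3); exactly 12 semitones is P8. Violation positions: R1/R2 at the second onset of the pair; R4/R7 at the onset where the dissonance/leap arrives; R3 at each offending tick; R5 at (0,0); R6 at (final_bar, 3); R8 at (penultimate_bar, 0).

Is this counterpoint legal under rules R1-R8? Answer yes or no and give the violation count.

bar 0: v0=A3 v1=A4 v2=C5 (m3)
bar 1: v0=G3 v1=B3 v2=D4 (P5)
bar 2: v0=A3 v1=A4 v2=C5 (m3)
bar 3: v0=G3 v1=G4 v2=D4 (P5)
bar 4: v0=F3 v1=C4 v2=F4 (P8)
bar 5: v0=D3 v1=F3 v2=F4 (m3)
bar 6: v0=E3 v1=C4 v2=E4 (P8)
bar 7: v0=B3 v1=G4 v2=B4 (P8)
bar 8: v0=A3 v1=A4 v2=C5 (m3)
  R5 @ bar0.0: opens on m3
  R2 @ bar1.0: A3/C5 m3 -> G3/D4 P5 similar
  R7 @ bar1.0: A4->B3 leap 10st
  R7 @ bar1.0: C5->D4 leap 10st
  R2 @ bar2.0: G3/B3 M3 -> A3/A4 P8 similar
  R7 @ bar2.0: B3->A4 leap 10st
  R7 @ bar2.0: D4->C5 leap 10st
  R1 @ bar3.0: A3/A4 P8 -> G3/G4 P8 similar
  R2 @ bar3.0: A3/C5 m3 -> G3/D4 P5 similar
  R3 @ bar3.0: G4 above D4
  R7 @ bar3.0: C5->D4 leap 10st
  R3 @ bar3.1: G4 above D4
  R3 @ bar3.2: G4 above D4
  R3 @ bar3.3: G4 above D4
  R2 @ bar4.0: G3/G4 P8 -> F3/C4 P5 similar
  R1 @ bar7.0: E3/E4 P8 -> B3/B4 P8 similar
  R8 @ bar7.0: penult P8 not 3rd/6th
  R6 @ bar8.3: closes on m3

No (18 violations)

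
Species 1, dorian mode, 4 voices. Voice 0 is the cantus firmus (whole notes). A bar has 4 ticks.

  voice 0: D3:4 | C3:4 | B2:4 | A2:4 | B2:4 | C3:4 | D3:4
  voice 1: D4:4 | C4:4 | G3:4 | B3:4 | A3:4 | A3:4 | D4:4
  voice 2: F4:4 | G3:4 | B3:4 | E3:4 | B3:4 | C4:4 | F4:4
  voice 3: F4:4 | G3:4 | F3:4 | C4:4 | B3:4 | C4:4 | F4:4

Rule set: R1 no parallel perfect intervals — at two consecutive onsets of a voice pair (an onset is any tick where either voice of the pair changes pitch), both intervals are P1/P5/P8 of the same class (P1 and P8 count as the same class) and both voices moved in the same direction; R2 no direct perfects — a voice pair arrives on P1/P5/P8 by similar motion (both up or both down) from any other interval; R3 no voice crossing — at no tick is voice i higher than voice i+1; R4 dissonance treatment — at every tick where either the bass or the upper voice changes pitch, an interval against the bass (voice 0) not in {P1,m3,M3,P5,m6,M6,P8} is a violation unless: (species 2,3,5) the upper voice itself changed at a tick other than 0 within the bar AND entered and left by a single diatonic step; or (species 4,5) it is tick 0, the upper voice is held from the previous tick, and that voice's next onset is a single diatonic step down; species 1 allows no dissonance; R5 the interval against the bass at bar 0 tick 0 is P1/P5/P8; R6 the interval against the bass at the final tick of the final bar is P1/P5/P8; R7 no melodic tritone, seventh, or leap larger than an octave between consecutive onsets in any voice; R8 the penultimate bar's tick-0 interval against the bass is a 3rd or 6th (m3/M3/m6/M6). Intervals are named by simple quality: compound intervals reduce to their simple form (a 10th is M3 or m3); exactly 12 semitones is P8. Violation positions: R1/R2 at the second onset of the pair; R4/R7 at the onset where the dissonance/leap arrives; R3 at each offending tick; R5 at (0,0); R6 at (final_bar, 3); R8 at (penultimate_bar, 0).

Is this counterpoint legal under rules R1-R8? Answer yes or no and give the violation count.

bar 0: v0=D3 v1=D4 v2=F4 v3=F4 (m3)
bar 1: v0=C3 v1=C4 v2=G3 v3=G3 (P5)
bar 2: v0=B2 v1=G3 v2=B3 v3=F3 (TT)
bar 3: v0=A2 v1=B3 v2=E3 v3=C4 (m3)
bar 4: v0=B2 v1=A3 v2=B3 v3=B3 (P8)
bar 5: v0=C3 v1=A3 v2=C4 v3=C4 (P8)
bar 6: v0=D3 v1=D4 v2=F4 v3=F4 (m3)
  R5 @ bar0.0: opens on m3
  R5 @ bar0.0: opens on m3
  R1 @ bar1.0: D3/D4 P8 -> C3/C4 P8 similar
  R1 @ bar1.0: F4/F4 P1 -> G3/G3 P1 similar
  R2 @ bar1.0: D3/F4 m3 -> C3/G3 P5 similar
  R2 @ bar1.0: D3/F4 m3 -> C3/G3 P5 similar
  R3 @ bar1.0: C4 above G3
  R7 @ bar1.0: F4->G3 leap 10st
  R7 @ bar1.0: F4->G3 leap 10st
  R3 @ bar1.1: C4 above G3
  R3 @ bar1.2: C4 above G3
  R3 @ bar1.3: C4 above G3
  R3 @ bar2.0: B3 above F3
  R4 @ bar2.0: B2/F3 TT untreated
  R3 @ bar2.1: B3 above F3
  R3 @ bar2.2: B3 above F3
  R3 @ bar2.3: B3 above F3
  R2 @ bar3.0: B2/B3 P8 -> A2/E3 P5 similar
  R3 @ bar3.0: B3 above E3
  R4 @ bar3.0: A2/B3 M2 untreated
  R3 @ bar3.1: B3 above E3
  R3 @ bar3.2: B3 above E3
  R3 @ bar3.3: B3 above E3
  R2 @ bar4.0: A2/E3 P5 -> B2/B3 P8 similar
  R4 @ bar4.0: B2/A3 m7 untreated
  R1 @ bar5.0: B2/B3 P8 -> C3/C4 P8 similar
  R1 @ bar5.0: B2/B3 P8 -> C3/C4 P8 similar
  R1 @ bar5.0: B3/B3 P1 -> C4/C4 P1 similar
  R8 @ bar5.0: penult P8 not 3rd/6th
  R8 @ bar5.0: penult P8 not 3rd/6th
  R1 @ bar6.0: C4/C4 P1 -> F4/F4 P1 similar
  R2 @ bar6.0: C3/A3 M6 -> D3/D4 P8 similar
  R6 @ bar6.3: closes on m3
  R6 @ bar6.3: closes on m3

No (34 violations)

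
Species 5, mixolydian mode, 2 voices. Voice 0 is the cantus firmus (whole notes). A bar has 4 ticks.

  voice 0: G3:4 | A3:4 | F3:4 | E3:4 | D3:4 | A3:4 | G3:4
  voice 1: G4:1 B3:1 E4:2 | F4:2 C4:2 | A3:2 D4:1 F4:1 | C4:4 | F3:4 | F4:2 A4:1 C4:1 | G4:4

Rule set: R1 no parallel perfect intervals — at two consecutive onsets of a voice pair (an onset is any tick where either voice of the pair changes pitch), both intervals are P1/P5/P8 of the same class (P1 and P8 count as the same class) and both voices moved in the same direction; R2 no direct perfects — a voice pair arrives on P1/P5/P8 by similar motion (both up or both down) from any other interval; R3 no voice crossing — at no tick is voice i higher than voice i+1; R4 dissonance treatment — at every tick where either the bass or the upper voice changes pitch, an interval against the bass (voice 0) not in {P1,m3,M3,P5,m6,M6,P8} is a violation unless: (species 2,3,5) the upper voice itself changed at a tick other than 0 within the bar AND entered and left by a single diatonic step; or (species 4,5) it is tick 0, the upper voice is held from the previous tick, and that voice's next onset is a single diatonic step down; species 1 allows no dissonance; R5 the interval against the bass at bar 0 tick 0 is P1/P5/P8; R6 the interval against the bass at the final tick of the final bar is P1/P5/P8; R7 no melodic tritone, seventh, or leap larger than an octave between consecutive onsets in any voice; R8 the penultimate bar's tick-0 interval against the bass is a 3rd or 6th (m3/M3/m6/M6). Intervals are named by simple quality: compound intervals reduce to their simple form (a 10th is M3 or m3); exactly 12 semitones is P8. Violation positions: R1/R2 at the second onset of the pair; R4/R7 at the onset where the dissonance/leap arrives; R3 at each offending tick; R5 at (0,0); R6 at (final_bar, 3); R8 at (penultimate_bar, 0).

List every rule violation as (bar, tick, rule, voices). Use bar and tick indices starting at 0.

No violations across 7 bars (G3..G3 vs G4..G4).

bar 0: v0=G3 v1=G4 downbeat P8
bar 1: v0=A3 v1=F4 downbeat m6
bar 2: v0=F3 v1=A3 downbeat M3
bar 3: v0=E3 v1=C4 downbeat m6
bar 4: v0=D3 v1=F3 downbeat m3
bar 5: v0=A3 v1=F4 downbeat m6
bar 6: v0=G3 v1=G4 downbeat P8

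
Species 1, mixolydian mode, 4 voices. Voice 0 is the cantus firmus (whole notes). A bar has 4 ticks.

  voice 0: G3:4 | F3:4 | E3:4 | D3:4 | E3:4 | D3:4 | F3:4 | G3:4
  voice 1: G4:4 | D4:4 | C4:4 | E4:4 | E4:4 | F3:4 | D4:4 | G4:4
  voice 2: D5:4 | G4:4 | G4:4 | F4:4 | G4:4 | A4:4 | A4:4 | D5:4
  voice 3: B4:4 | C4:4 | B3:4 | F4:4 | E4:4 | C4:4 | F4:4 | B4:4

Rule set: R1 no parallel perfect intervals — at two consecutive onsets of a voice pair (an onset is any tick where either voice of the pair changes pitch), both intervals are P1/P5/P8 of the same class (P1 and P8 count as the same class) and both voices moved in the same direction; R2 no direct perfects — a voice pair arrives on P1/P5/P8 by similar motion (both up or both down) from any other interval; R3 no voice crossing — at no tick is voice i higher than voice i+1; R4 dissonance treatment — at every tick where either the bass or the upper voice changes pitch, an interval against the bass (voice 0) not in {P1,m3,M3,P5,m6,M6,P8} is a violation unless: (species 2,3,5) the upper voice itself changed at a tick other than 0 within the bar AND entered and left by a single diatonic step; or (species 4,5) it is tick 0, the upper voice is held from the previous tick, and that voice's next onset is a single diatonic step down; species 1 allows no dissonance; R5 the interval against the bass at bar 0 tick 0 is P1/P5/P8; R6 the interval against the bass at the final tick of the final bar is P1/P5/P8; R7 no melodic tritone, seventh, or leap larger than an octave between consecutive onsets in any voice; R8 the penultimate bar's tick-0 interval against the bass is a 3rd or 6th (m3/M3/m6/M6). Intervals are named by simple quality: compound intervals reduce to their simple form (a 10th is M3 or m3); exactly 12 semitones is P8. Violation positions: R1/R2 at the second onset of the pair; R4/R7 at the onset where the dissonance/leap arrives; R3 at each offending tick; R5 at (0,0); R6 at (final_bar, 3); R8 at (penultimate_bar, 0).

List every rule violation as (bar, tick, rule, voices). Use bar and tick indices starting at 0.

(0, 0, R3, (2, 3))
(0, 0, R5, (0, 3))
(0, 1, R3, (2, 3))
(0, 2, R3, (2, 3))
(0, 3, R3, (2, 3))
(1, 0, R2, (0, 3))
(1, 0, R2, (2, 3))
(1, 0, R3, (2, 3))
(1, 0, R4, (0, 2))
(1, 0, R7, (3,))
(1, 1, R3, (2, 3))
(1, 2, R3, (2, 3))
(1, 3, R3, (2, 3))
(2, 0, R1, (0, 3))
(2, 0, R3, (2, 3))
(2, 1, R3, (2, 3))
(2, 2, R3, (2, 3))
(2, 3, R3, (2, 3))
(3, 0, R4, (0, 1))
(3, 0, R7, (3,))
(4, 0, R3, (2, 3))
(4, 1, R3, (2, 3))
(4, 2, R3, (2, 3))
(4, 3, R3, (2, 3))
(5, 0, R2, (1, 3))
(5, 0, R3, (2, 3))
(5, 0, R4, (0, 3))
(5, 0, R7, (1,))
(5, 1, R3, (2, 3))
(5, 2, R3, (2, 3))
(5, 3, R3, (2, 3))
(6, 0, R2, (0, 3))
(6, 0, R3, (2, 3))
(6, 0, R8, (0, 3))
(6, 1, R3, (2, 3))
(6, 2, R3, (2, 3))
(6, 3, R3, (2, 3))
(7, 0, R1, (1, 2))
(7, 0, R2, (0, 1))
(7, 0, R2, (0, 2))
(7, 0, R3, (2, 3))
(7, 0, R7, (3,))
(7, 1, R3, (2, 3))
(7, 2, R3, (2, 3))
(7, 3, R3, (2, 3))
(7, 3, R6, (0, 3))

bar 0: v0=G3 v1=G4 v2=D5 v3=B4 downbeat M3
bar 1: v0=F3 v1=D4 v2=G4 v3=C4 downbeat P5
bar 2: v0=E3 v1=C4 v2=G4 v3=B3 downbeat P5
bar 3: v0=D3 v1=E4 v2=F4 v3=F4 downbeat m3
bar 4: v0=E3 v1=E4 v2=G4 v3=E4 downbeat P8
bar 5: v0=D3 v1=F3 v2=A4 v3=C4 downbeat m7
bar 6: v0=F3 v1=D4 v2=A4 v3=F4 downbeat P8
bar 7: v0=G3 v1=G4 v2=D5 v3=B4 downbeat M3
  -> R3 @ bar 0 tick 0 v(2, 3): D5 above B4
  -> R5 @ bar 0 tick 0 v(0, 3): opens on M3
  -> R3 @ bar 0 tick 1 v(2, 3): D5 above B4
  -> R3 @ bar 0 tick 2 v(2, 3): D5 above B4
  -> R3 @ bar 0 tick 3 v(2, 3): D5 above B4
  -> R2 @ bar 1 tick 0 v(0, 3): G3/B4 M3 -> F3/C4 P5 similar
  -> R2 @ bar 1 tick 0 v(2, 3): D5/B4 m3 -> G4/C4 P5 similar
  -> R3 @ bar 1 tick 0 v(2, 3): G4 above C4
  -> R4 @ bar 1 tick 0 v(0, 2): F3/G4 M2 untreated
  -> R7 @ bar 1 tick 0 v(3,): B4->C4 leap 11st
  -> R3 @ bar 1 tick 1 v(2, 3): G4 above C4
  -> R3 @ bar 1 tick 2 v(2, 3): G4 above C4
  -> R3 @ bar 1 tick 3 v(2, 3): G4 above C4
  -> R1 @ bar 2 tick 0 v(0, 3): F3/C4 P5 -> E3/B3 P5 similar
  -> R3 @ bar 2 tick 0 v(2, 3): G4 above B3
  -> R3 @ bar 2 tick 1 v(2, 3): G4 above B3
  -> R3 @ bar 2 tick 2 v(2, 3): G4 above B3
  -> R3 @ bar 2 tick 3 v(2, 3): G4 above B3
  -> R4 @ bar 3 tick 0 v(0, 1): D3/E4 M2 untreated
  -> R7 @ bar 3 tick 0 v(3,): B3->F4 leap 6st
  -> R3 @ bar 4 tick 0 v(2, 3): G4 above E4
  -> R3 @ bar 4 tick 1 v(2, 3): G4 above E4
  -> R3 @ bar 4 tick 2 v(2, 3): G4 above E4
  -> R3 @ bar 4 tick 3 v(2, 3): G4 above E4
  -> R2 @ bar 5 tick 0 v(1, 3): E4/E4 P1 -> F3/C4 P5 similar
  -> R3 @ bar 5 tick 0 v(2, 3): A4 above C4
  -> R4 @ bar 5 tick 0 v(0, 3): D3/C4 m7 untreated
  -> R7 @ bar 5 tick 0 v(1,): E4->F3 leap 11st
  -> R3 @ bar 5 tick 1 v(2, 3): A4 above C4
  -> R3 @ bar 5 tick 2 v(2, 3): A4 above C4
  -> R3 @ bar 5 tick 3 v(2, 3): A4 above C4
  -> R2 @ bar 6 tick 0 v(0, 3): D3/C4 m7 -> F3/F4 P8 similar
  -> R3 @ bar 6 tick 0 v(2, 3): A4 above F4
  -> R8 @ bar 6 tick 0 v(0, 3): penult P8 not 3rd/6th
  -> R3 @ bar 6 tick 1 v(2, 3): A4 above F4
  -> R3 @ bar 6 tick 2 v(2, 3): A4 above F4
  -> R3 @ bar 6 tick 3 v(2, 3): A4 above F4
  -> R1 @ bar 7 tick 0 v(1, 2): D4/A4 P5 -> G4/D5 P5 similar
  -> R2 @ bar 7 tick 0 v(0, 1): F3/D4 M6 -> G3/G4 P8 similar
  -> R2 @ bar 7 tick 0 v(0, 2): F3/A4 M3 -> G3/D5 P5 similar
  -> R3 @ bar 7 tick 0 v(2, 3): D5 above B4
  -> R7 @ bar 7 tick 0 v(3,): F4->B4 leap 6st
  -> R3 @ bar 7 tick 1 v(2, 3): D5 above B4
  -> R3 @ bar 7 tick 2 v(2, 3): D5 above B4
  -> R3 @ bar 7 tick 3 v(2, 3): D5 above B4
  -> R6 @ bar 7 tick 3 v(0, 3): closes on M3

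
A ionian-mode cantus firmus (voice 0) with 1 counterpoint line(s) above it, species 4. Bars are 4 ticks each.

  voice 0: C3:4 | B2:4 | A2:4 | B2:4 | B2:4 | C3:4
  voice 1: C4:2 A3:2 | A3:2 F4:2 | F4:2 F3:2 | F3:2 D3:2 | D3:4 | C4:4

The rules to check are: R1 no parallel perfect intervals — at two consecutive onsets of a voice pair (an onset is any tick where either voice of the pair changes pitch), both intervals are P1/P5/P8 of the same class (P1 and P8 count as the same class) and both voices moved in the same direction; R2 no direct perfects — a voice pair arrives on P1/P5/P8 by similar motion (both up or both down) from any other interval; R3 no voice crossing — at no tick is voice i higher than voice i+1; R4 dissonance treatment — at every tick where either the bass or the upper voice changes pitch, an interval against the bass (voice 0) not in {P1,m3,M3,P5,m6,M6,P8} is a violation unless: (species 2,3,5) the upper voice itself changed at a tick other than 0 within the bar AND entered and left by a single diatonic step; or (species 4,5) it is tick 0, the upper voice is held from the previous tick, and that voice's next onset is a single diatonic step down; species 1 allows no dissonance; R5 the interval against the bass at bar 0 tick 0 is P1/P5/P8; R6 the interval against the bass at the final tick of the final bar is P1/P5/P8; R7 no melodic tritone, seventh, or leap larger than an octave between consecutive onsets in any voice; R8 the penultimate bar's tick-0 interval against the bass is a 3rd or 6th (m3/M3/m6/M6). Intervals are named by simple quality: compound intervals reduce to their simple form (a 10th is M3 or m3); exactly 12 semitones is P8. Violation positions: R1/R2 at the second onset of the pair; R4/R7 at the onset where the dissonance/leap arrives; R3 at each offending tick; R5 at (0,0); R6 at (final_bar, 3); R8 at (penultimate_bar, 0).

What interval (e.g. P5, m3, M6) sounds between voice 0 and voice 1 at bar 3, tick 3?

m3

voice 0=B2 voice 1=D3 -> m3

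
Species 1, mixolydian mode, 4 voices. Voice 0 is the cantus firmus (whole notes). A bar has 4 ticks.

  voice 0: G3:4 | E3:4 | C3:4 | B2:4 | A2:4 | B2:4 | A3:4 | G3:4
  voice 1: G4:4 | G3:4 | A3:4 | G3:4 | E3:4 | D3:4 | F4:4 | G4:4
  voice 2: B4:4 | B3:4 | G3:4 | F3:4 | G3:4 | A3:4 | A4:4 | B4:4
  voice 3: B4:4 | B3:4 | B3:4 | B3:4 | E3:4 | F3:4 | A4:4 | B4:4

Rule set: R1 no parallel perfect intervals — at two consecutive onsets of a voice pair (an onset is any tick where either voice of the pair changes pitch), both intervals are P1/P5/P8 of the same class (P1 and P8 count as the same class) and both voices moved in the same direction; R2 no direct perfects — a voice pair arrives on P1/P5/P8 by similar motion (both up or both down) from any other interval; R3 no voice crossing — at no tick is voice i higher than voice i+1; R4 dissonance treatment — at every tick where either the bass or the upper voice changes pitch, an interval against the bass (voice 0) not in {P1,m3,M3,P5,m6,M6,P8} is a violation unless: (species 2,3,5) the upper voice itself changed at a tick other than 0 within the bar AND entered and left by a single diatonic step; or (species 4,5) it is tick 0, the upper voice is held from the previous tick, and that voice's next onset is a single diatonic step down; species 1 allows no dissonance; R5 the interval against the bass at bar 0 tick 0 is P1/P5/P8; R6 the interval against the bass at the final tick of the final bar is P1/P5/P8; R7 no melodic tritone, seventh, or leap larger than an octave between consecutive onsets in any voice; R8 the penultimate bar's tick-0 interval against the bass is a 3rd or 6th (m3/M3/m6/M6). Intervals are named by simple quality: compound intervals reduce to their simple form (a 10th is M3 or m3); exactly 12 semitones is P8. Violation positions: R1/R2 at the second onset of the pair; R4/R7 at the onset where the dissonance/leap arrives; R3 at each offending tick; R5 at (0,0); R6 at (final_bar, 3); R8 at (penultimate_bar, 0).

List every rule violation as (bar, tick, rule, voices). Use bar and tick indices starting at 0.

(0, 0, R5, (0, 2))
(0, 0, R5, (0, 3))
(1, 0, R1, (2, 3))
(1, 0, R2, (0, 2))
(1, 0, R2, (0, 3))
(2, 0, R1, (0, 2))
(2, 0, R3, (1, 2))
(2, 0, R4, (0, 3))
(2, 1, R3, (1, 2))
(2, 2, R3, (1, 2))
(2, 3, R3, (1, 2))
(3, 0, R3, (1, 2))
(3, 0, R4, (0, 2))
(3, 1, R3, (1, 2))
(3, 2, R3, (1, 2))
(3, 3, R3, (1, 2))
(4, 0, R2, (0, 1))
(4, 0, R2, (0, 3))
(4, 0, R2, (1, 3))
(4, 0, R3, (2, 3))
(4, 0, R4, (0, 2))
(4, 1, R3, (2, 3))
(4, 2, R3, (2, 3))
(4, 3, R3, (2, 3))
(5, 0, R3, (2, 3))
(5, 0, R4, (0, 2))
(5, 0, R4, (0, 3))
(5, 1, R3, (2, 3))
(5, 2, R3, (2, 3))
(5, 3, R3, (2, 3))
(6, 0, R2, (0, 2))
(6, 0, R2, (0, 3))
(6, 0, R2, (2, 3))
(6, 0, R7, (0,))
(6, 0, R7, (1,))
(6, 0, R7, (3,))
(6, 0, R8, (0, 2))
(6, 0, R8, (0, 3))
(7, 0, R1, (2, 3))
(7, 3, R6, (0, 2))
(7, 3, R6, (0, 3))

bar 0: v0=G3 v1=G4 v2=B4 v3=B4 downbeat M3
bar 1: v0=E3 v1=G3 v2=B3 v3=B3 downbeat P5
bar 2: v0=C3 v1=A3 v2=G3 v3=B3 downbeat M7
bar 3: v0=B2 v1=G3 v2=F3 v3=B3 downbeat P8
bar 4: v0=A2 v1=E3 v2=G3 v3=E3 downbeat P5
bar 5: v0=B2 v1=D3 v2=A3 v3=F3 downbeat TT
bar 6: v0=A3 v1=F4 v2=A4 v3=A4 downbeat P8
bar 7: v0=G3 v1=G4 v2=B4 v3=B4 downbeat M3
  -> R5 @ bar 0 tick 0 v(0, 2): opens on M3
  -> R5 @ bar 0 tick 0 v(0, 3): opens on M3
  -> R1 @ bar 1 tick 0 v(2, 3): B4/B4 P1 -> B3/B3 P1 similar
  -> R2 @ bar 1 tick 0 v(0, 2): G3/B4 M3 -> E3/B3 P5 similar
  -> R2 @ bar 1 tick 0 v(0, 3): G3/B4 M3 -> E3/B3 P5 similar
  -> R1 @ bar 2 tick 0 v(0, 2): E3/B3 P5 -> C3/G3 P5 similar
  -> R3 @ bar 2 tick 0 v(1, 2): A3 above G3
  -> R4 @ bar 2 tick 0 v(0, 3): C3/B3 M7 untreated
  -> R3 @ bar 2 tick 1 v(1, 2): A3 above G3
  -> R3 @ bar 2 tick 2 v(1, 2): A3 above G3
  -> R3 @ bar 2 tick 3 v(1, 2): A3 above G3
  -> R3 @ bar 3 tick 0 v(1, 2): G3 above F3
  -> R4 @ bar 3 tick 0 v(0, 2): B2/F3 TT untreated
  -> R3 @ bar 3 tick 1 v(1, 2): G3 above F3
  -> R3 @ bar 3 tick 2 v(1, 2): G3 above F3
  -> R3 @ bar 3 tick 3 v(1, 2): G3 above F3
  -> R2 @ bar 4 tick 0 v(0, 1): B2/G3 m6 -> A2/E3 P5 similar
  -> R2 @ bar 4 tick 0 v(0, 3): B2/B3 P8 -> A2/E3 P5 similar
  -> R2 @ bar 4 tick 0 v(1, 3): G3/B3 M3 -> E3/E3 P1 similar
  -> R3 @ bar 4 tick 0 v(2, 3): G3 above E3
  -> R4 @ bar 4 tick 0 v(0, 2): A2/G3 m7 untreated
  -> R3 @ bar 4 tick 1 v(2, 3): G3 above E3
  -> R3 @ bar 4 tick 2 v(2, 3): G3 above E3
  -> R3 @ bar 4 tick 3 v(2, 3): G3 above E3
  -> R3 @ bar 5 tick 0 v(2, 3): A3 above F3
  -> R4 @ bar 5 tick 0 v(0, 2): B2/A3 m7 untreated
  -> R4 @ bar 5 tick 0 v(0, 3): B2/F3 TT untreated
  -> R3 @ bar 5 tick 1 v(2, 3): A3 above F3
  -> R3 @ bar 5 tick 2 v(2, 3): A3 above F3
  -> R3 @ bar 5 tick 3 v(2, 3): A3 above F3
  -> R2 @ bar 6 tick 0 v(0, 2): B2/A3 m7 -> A3/A4 P8 similar
  -> R2 @ bar 6 tick 0 v(0, 3): B2/F3 TT -> A3/A4 P8 similar
  -> R2 @ bar 6 tick 0 v(2, 3): A3/F3 M3 -> A4/A4 P1 similar
  -> R7 @ bar 6 tick 0 v(0,): B2->A3 leap 10st
  -> R7 @ bar 6 tick 0 v(1,): D3->F4 leap 15st
  -> R7 @ bar 6 tick 0 v(3,): F3->A4 leap 16st
  -> R8 @ bar 6 tick 0 v(0, 2): penult P8 not 3rd/6th
  -> R8 @ bar 6 tick 0 v(0, 3): penult P8 not 3rd/6th
  -> R1 @ bar 7 tick 0 v(2, 3): A4/A4 P1 -> B4/B4 P1 similar
  -> R6 @ bar 7 tick 3 v(0, 2): closes on M3
  -> R6 @ bar 7 tick 3 v(0, 3): closes on M3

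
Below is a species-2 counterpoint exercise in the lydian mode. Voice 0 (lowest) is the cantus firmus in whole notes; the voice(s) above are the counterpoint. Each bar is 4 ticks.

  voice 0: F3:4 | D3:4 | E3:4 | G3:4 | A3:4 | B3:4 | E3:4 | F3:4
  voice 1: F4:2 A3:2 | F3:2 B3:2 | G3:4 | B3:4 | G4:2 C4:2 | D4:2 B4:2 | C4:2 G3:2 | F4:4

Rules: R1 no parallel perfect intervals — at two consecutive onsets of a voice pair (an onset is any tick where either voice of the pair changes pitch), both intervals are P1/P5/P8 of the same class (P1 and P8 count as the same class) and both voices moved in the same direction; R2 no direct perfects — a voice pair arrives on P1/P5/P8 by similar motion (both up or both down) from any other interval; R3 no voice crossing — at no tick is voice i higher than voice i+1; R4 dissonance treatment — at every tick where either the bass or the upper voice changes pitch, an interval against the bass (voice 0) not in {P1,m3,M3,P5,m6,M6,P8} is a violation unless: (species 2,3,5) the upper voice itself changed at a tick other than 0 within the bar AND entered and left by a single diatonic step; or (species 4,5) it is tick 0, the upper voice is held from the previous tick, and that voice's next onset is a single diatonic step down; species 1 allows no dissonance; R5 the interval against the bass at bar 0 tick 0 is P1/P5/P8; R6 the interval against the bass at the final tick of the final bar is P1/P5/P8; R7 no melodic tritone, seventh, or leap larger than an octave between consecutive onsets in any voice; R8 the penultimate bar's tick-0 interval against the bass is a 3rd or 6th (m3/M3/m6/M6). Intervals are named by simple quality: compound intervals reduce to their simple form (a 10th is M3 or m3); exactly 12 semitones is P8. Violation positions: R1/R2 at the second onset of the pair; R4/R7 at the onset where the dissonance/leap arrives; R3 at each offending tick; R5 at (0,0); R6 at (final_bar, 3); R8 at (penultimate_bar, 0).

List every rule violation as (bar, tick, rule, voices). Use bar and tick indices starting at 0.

bar 0: v0=F3 v1=F4 downbeat P8
bar 1: v0=D3 v1=F3 downbeat m3
bar 2: v0=E3 v1=G3 downbeat m3
bar 3: v0=G3 v1=B3 downbeat M3
bar 4: v0=A3 v1=G4 downbeat m7
bar 5: v0=B3 v1=D4 downbeat m3
bar 6: v0=E3 v1=C4 downbeat m6
bar 7: v0=F3 v1=F4 downbeat P8
  -> R7 @ bar 1 tick 2 v(1,): F3->B3 leap 6st
  -> R4 @ bar 4 tick 0 v(0, 1): A3/G4 m7 untreated
  -> R7 @ bar 6 tick 0 v(1,): B4->C4 leap 11st
  -> R2 @ bar 7 tick 0 v(0, 1): E3/G3 m3 -> F3/F4 P8 similar
  -> R7 @ bar 7 tick 0 v(1,): G3->F4 leap 10st

(1, 2, R7, (1,))
(4, 0, R4, (0, 1))
(6, 0, R7, (1,))
(7, 0, R2, (0, 1))
(7, 0, R7, (1,))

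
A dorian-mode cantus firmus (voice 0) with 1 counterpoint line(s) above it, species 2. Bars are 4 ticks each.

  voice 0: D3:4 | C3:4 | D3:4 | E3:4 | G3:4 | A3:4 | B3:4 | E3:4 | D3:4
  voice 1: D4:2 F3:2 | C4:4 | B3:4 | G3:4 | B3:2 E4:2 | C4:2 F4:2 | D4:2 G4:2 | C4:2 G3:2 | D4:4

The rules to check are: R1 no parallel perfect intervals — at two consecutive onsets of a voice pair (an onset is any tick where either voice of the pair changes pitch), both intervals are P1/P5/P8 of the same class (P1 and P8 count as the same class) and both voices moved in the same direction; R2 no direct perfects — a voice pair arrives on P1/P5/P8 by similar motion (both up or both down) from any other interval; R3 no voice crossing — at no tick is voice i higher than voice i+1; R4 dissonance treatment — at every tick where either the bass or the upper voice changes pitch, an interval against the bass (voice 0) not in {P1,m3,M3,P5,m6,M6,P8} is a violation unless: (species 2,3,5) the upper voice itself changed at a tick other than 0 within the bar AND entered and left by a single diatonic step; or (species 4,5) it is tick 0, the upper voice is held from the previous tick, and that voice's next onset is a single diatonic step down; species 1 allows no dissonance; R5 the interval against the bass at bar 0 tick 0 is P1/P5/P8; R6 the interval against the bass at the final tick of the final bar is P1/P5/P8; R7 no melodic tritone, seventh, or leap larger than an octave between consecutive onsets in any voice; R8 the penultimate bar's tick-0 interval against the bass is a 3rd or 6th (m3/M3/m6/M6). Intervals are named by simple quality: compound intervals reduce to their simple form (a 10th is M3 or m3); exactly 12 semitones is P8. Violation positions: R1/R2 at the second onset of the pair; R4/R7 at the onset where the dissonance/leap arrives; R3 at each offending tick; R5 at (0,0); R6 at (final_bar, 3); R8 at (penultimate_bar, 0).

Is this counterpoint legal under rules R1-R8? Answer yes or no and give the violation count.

Yes (0 violations)

bar 0: v0=D3 v1=D4 (P8)
bar 1: v0=C3 v1=C4 (P8)
bar 2: v0=D3 v1=B3 (M6)
bar 3: v0=E3 v1=G3 (m3)
bar 4: v0=G3 v1=B3 (M3)
bar 5: v0=A3 v1=C4 (m3)
bar 6: v0=B3 v1=D4 (m3)
bar 7: v0=E3 v1=C4 (m6)
bar 8: v0=D3 v1=D4 (P8)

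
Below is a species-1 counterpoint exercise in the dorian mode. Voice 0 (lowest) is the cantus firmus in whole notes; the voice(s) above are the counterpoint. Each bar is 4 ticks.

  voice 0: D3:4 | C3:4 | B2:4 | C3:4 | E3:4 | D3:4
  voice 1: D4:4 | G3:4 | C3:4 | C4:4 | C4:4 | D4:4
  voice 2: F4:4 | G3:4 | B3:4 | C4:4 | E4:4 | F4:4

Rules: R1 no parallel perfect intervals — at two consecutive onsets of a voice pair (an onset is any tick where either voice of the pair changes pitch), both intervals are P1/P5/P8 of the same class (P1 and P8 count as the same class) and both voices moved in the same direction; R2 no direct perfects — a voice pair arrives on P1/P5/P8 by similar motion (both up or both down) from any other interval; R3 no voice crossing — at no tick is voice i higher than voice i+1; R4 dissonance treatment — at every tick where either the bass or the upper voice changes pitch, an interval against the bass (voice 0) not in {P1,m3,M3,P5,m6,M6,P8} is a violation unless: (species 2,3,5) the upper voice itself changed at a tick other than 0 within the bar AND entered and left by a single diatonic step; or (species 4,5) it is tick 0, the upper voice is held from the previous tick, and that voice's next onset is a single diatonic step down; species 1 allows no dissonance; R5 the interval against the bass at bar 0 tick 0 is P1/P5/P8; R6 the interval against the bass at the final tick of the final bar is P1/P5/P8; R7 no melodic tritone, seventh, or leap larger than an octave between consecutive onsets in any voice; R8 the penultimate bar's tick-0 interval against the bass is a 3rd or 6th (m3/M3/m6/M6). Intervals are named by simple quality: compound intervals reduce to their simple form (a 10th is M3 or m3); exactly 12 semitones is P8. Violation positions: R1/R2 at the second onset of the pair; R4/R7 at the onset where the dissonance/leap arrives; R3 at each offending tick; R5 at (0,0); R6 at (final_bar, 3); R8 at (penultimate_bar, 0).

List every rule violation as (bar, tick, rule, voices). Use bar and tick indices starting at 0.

bar 0: v0=D3 v1=D4 v2=F4 downbeat m3
bar 1: v0=C3 v1=G3 v2=G3 downbeat P5
bar 2: v0=B2 v1=C3 v2=B3 downbeat P8
bar 3: v0=C3 v1=C4 v2=C4 downbeat P8
bar 4: v0=E3 v1=C4 v2=E4 downbeat P8
bar 5: v0=D3 v1=D4 v2=F4 downbeat m3
  -> R5 @ bar 0 tick 0 v(0, 2): opens on m3
  -> R2 @ bar 1 tick 0 v(0, 1): D3/D4 P8 -> C3/G3 P5 similar
  -> R2 @ bar 1 tick 0 v(0, 2): D3/F4 m3 -> C3/G3 P5 similar
  -> R2 @ bar 1 tick 0 v(1, 2): D4/F4 m3 -> G3/G3 P1 similar
  -> R7 @ bar 1 tick 0 v(2,): F4->G3 leap 10st
  -> R4 @ bar 2 tick 0 v(0, 1): B2/C3 m2 untreated
  -> R1 @ bar 3 tick 0 v(0, 2): B2/B3 P8 -> C3/C4 P8 similar
  -> R2 @ bar 3 tick 0 v(0, 1): B2/C3 m2 -> C3/C4 P8 similar
  -> R2 @ bar 3 tick 0 v(1, 2): C3/B3 M7 -> C4/C4 P1 similar
  -> R1 @ bar 4 tick 0 v(0, 2): C3/C4 P8 -> E3/E4 P8 similar
  -> R8 @ bar 4 tick 0 v(0, 2): penult P8 not 3rd/6th
  -> R6 @ bar 5 tick 3 v(0, 2): closes on m3

(0, 0, R5, (0, 2))
(1, 0, R2, (0, 1))
(1, 0, R2, (0, 2))
(1, 0, R2, (1, 2))
(1, 0, R7, (2,))
(2, 0, R4, (0, 1))
(3, 0, R1, (0, 2))
(3, 0, R2, (0, 1))
(3, 0, R2, (1, 2))
(4, 0, R1, (0, 2))
(4, 0, R8, (0, 2))
(5, 3, R6, (0, 2))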